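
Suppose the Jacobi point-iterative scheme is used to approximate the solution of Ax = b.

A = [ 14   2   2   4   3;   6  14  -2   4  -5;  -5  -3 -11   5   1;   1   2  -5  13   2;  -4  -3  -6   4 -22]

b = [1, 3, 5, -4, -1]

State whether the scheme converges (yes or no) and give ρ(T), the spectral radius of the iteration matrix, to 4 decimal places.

yes, ρ = 0.5451

Split A = D + L + U, D = diag(14, 14, -11, 13, -22).
Jacobi T = -D⁻¹(L+U): T[0,2] = -(2)/(14) = -0.1429; T[0,0] = 0.
  T[0,:] = [+0.0000 -0.1429 -0.1429 -0.2857 -0.2143]
  T[1,:] = [-0.4286 +0.0000 +0.1429 -0.2857 +0.3571]
  T[2,:] = [-0.4545 -0.2727 +0.0000 +0.4545 +0.0909]
  T[3,:] = [-0.0769 -0.1538 +0.3846 +0.0000 -0.1538]
  T[4,:] = [-0.1818 -0.1364 -0.2727 +0.1818 +0.0000]
|roots of det(T-λI)|: 0.5451, 0.3962, 0.3962, 0.1944, 0.0259.
spectral radius ρ = 0.5451; 0.5451 < 1: convergent.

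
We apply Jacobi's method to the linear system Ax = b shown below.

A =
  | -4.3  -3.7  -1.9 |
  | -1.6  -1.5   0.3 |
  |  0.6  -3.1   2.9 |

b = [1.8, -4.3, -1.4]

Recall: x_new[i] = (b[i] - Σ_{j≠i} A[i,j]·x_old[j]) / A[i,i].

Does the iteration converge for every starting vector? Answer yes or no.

Split A = D + L + U, D = diag(-4.3, -1.5, 2.9).
Jacobi: T = -D⁻¹(L+U), T[0,2] = -(-1.9)/(-4.3) = -0.4419; T[0,0] = 0.
  T[0,:] = [+0.0000 -0.8605 -0.4419]
  T[1,:] = [-1.0667 +0.0000 +0.2000]
  T[2,:] = [-0.2069 +1.0690 +0.0000]
|roots of det(T-λI)|: 1.2821, 0.6486, 0.6486.
spectral radius ρ = 1.2821; 1.2821 > 1: divergent.

no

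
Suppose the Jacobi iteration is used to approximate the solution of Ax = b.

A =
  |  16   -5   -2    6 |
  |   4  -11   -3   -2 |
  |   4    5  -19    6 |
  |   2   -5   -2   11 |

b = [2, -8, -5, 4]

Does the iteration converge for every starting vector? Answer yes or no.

Diagonal D = diag(16, -11, -19, 11); L, U strict lower/upper.
T_J = -D⁻¹(L+U): T[2,0] = -(4)/(-19) = +0.2105; T[2,2] = 0.
  T[0,:] = [+0.0000  +0.3125  +0.1250  -0.3750]
  T[1,:] = [+0.3636  +0.0000  -0.2727  -0.1818]
  T[2,:] = [+0.2105  +0.2632  +0.0000  +0.3158]
  T[3,:] = [-0.1818  +0.4545  +0.1818  +0.0000]
eigenvalue magnitudes: 0.6012, 0.4378, 0.4378, 0.1227.
spectral radius ρ = 0.6012; 0.6012 < 1, so it converges for any x₀.

yes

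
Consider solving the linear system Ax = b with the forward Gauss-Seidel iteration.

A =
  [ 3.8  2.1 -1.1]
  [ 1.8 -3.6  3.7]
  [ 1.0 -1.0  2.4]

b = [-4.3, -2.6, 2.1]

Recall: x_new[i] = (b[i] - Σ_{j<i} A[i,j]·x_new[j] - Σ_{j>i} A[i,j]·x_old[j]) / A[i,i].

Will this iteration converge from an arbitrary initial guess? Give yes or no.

yes

Split A = D + L + U, D = diag(3.8, -3.6, 2.4).
T_GS = -(D+L)⁻¹U: row 0 first, T[0,2] = -(-1.1)/(3.8) = +0.2895; later rows by forward substitution.
  T[0,:] = [+0.0000, -0.5526, +0.2895]
  T[1,:] = [+0.0000, -0.2763, +1.1725]
  T[2,:] = [+0.0000, +0.1151, +0.3679]
|λ(T)| sorted: 0.5344, 0.4428, 0.0000.
ρ(T) = max|λ| = 0.5344; 0.5344 < 1, so it converges for any x₀.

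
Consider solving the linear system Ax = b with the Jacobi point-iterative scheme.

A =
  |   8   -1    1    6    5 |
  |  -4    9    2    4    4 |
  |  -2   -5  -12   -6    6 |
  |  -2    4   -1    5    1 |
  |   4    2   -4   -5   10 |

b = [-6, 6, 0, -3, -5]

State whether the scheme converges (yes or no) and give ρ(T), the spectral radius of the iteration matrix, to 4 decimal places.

Let D = diag(8, 9, -12, 5, 10); L, U the strict triangles.
Jacobi: T = -D⁻¹(L+U), T[0,4] = -(5)/(8) = -0.6250; T[0,0] = 0.
  T[0,:] = [+0.0000 +0.1250 -0.1250 -0.7500 -0.6250]
  T[1,:] = [+0.4444 +0.0000 -0.2222 -0.4444 -0.4444]
  T[2,:] = [-0.1667 -0.4167 +0.0000 -0.5000 +0.5000]
  T[3,:] = [+0.4000 -0.8000 +0.2000 +0.0000 -0.2000]
  T[4,:] = [-0.4000 -0.2000 +0.4000 +0.5000 +0.0000]
|λ(T)| sorted: 1.1394, 0.6446, 0.6446, 0.6328, 0.0025.
ρ = 1.1394; 1.1394 > 1 ⇒ diverges.

no, ρ = 1.1394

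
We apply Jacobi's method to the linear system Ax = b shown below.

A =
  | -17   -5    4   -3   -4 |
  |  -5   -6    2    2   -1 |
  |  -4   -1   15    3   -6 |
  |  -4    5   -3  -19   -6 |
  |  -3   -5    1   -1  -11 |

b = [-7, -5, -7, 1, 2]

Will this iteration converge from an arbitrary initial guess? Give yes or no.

Write A = D+L+U with D = diag(-17, -6, 15, -19, -11).
Jacobi: T = -D⁻¹(L+U), T[3,4] = -(-6)/(-19) = -0.3158; T[3,3] = 0.
  T[0,:] = [+0.0000, -0.2941, +0.2353, -0.1765, -0.2353]
  T[1,:] = [-0.8333, +0.0000, +0.3333, +0.3333, -0.1667]
  T[2,:] = [+0.2667, +0.0667, +0.0000, -0.2000, +0.4000]
  T[3,:] = [-0.2105, +0.2632, -0.1579, +0.0000, -0.3158]
  T[4,:] = [-0.2727, -0.4545, +0.0909, -0.0909, +0.0000]
moduli |λ_i(T)| = 0.9033, 0.7358, 0.3152, 0.3152, 0.2404.
spectral radius ρ = 0.9033; 0.9033 < 1, so it converges for any x₀.

yes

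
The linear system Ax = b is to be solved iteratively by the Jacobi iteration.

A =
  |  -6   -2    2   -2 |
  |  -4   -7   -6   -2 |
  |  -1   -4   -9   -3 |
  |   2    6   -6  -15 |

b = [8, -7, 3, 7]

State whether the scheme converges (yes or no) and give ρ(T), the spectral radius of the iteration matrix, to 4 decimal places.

Split A = D + L + U, D = diag(-6, -7, -9, -15).
Jacobi T = -D⁻¹(L+U): T[1,0] = -(-4)/(-7) = -0.5714; T[1,1] = 0.
  T[0,:] = [+0.0000, -0.3333, +0.3333, -0.3333]
  T[1,:] = [-0.5714, +0.0000, -0.8571, -0.2857]
  T[2,:] = [-0.1111, -0.4444, +0.0000, -0.3333]
  T[3,:] = [+0.1333, +0.4000, -0.4000, +0.0000]
|λ(T)| sorted: 0.8676, 0.5383, 0.2578, 0.2578.
spectral radius ρ = 0.8676; 0.8676 < 1 ⇒ converges.

yes, ρ = 0.8676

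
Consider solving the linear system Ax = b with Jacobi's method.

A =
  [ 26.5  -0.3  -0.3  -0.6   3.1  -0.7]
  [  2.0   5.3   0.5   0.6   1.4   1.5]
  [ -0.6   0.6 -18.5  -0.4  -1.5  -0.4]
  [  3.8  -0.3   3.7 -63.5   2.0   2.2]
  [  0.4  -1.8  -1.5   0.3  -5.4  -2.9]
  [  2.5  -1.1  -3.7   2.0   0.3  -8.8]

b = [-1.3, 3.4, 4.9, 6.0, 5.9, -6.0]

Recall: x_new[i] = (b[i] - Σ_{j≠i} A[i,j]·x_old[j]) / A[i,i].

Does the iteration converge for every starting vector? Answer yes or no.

yes

Split A = D + L + U, D = diag(26.5, 5.3, -18.5, -63.5, -5.4, -8.8).
Jacobi T = -D⁻¹(L+U): T[3,2] = -(3.7)/(-63.5) = +0.0583; T[3,3] = 0.
  T[0,:] = [+0.0000 +0.0113 +0.0113 +0.0226 -0.1170 +0.0264]
  T[1,:] = [-0.3774 +0.0000 -0.0943 -0.1132 -0.2642 -0.2830]
  T[2,:] = [-0.0324 +0.0324 +0.0000 -0.0216 -0.0811 -0.0216]
  T[3,:] = [+0.0598 -0.0047 +0.0583 +0.0000 +0.0315 +0.0346]
  T[4,:] = [+0.0741 -0.3333 -0.2778 +0.0556 +0.0000 -0.5370]
  T[5,:] = [+0.2841 -0.1250 -0.4205 +0.2273 +0.0341 +0.0000]
|λ(T)| sorted: 0.4513, 0.2617, 0.1978, 0.1978, 0.0796, 0.0062.
spectral radius ρ = 0.4513; 0.4513 < 1: convergent.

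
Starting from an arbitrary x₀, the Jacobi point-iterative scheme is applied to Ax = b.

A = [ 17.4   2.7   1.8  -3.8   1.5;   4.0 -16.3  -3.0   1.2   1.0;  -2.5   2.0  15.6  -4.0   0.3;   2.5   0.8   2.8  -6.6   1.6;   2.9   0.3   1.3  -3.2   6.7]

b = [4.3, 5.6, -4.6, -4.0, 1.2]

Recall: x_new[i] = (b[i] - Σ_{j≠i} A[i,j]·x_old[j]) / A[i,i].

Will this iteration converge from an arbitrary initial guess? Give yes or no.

yes

A = D + L + U where D = diag(17.4, -16.3, 15.6, -6.6, 6.7).
T_J = -D⁻¹(L+U): T[3,4] = -(1.6)/(-6.6) = +0.2424; T[3,3] = 0.
  T[0,:] = [+0.0000 -0.1552 -0.1034 +0.2184 -0.0862]
  T[1,:] = [+0.2454 +0.0000 -0.1840 +0.0736 +0.0613]
  T[2,:] = [+0.1603 -0.1282 +0.0000 +0.2564 -0.0192]
  T[3,:] = [+0.3788 +0.1212 +0.4242 +0.0000 +0.2424]
  T[4,:] = [-0.4328 -0.0448 -0.1940 +0.4776 +0.0000]
|eigenvalues of T|: 0.6130, 0.4688, 0.2277, 0.0613, 0.0613.
ρ = 0.6130; 0.6130 < 1, so it converges for any x₀.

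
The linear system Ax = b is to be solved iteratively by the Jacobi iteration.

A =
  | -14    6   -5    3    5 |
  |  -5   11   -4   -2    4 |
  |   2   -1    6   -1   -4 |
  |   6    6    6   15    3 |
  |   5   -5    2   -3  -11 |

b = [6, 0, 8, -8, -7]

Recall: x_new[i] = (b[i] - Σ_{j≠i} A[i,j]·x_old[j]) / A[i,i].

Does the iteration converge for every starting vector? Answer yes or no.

Write A = D+L+U with D = diag(-14, 11, 6, 15, -11).
Jacobi: T = -D⁻¹(L+U), T[3,1] = -(6)/(15) = -0.4000; T[3,3] = 0.
  T[0,:] = [+0.0000 +0.4286 -0.3571 +0.2143 +0.3571]
  T[1,:] = [+0.4545 +0.0000 +0.3636 +0.1818 -0.3636]
  T[2,:] = [-0.3333 +0.1667 +0.0000 +0.1667 +0.6667]
  T[3,:] = [-0.4000 -0.4000 -0.4000 +0.0000 -0.2000]
  T[4,:] = [+0.4545 -0.4545 +0.1818 -0.2727 +0.0000]
moduli |λ_i(T)| = 1.1225, 0.4971, 0.4971, 0.4253, 0.4253.
ρ = 1.1225; 1.1225 > 1 ⇒ diverges.

no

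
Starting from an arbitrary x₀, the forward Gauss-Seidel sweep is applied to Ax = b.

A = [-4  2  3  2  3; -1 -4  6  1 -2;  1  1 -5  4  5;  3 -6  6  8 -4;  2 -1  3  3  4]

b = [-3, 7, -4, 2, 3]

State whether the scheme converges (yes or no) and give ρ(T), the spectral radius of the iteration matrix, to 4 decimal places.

Split A = D + L + U, D = diag(-4, -4, -5, 8, 4).
Gauss-Seidel: T = -(D+L)⁻¹U, row 0 first, T[0,3] = -(2)/(-4) = +0.5000; later rows by forward substitution.
  T[0,:] = [+0.0000, +0.5000, +0.7500, +0.5000, +0.7500]
  T[1,:] = [+0.0000, -0.1250, +1.3125, +0.1250, -0.6875]
  T[2,:] = [+0.0000, +0.0750, +0.4125, +0.9250, +1.0125]
  T[3,:] = [+0.0000, -0.3375, +0.3938, -0.7875, -1.0563]
  T[4,:] = [+0.0000, -0.0844, -0.6516, -0.3219, -0.5141]
|roots of det(T-λI)|: 1.2004, 0.5459, 0.5459, 0.4194, 0.0000.
spectral radius ρ = 1.2004; 1.2004 > 1: divergent.

no, ρ = 1.2004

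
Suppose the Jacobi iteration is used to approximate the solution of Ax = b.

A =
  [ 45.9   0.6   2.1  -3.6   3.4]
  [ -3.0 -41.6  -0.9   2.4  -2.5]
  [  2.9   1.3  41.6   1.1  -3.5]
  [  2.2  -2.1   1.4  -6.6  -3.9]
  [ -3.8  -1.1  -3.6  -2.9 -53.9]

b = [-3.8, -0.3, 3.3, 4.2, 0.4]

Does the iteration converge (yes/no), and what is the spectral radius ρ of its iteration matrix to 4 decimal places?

yes, ρ = 0.2101

Let D = diag(45.9, -41.6, 41.6, -6.6, -53.9); L, U the strict triangles.
T_J = -D⁻¹(L+U): T[2,3] = -(1.1)/(41.6) = -0.0264; T[2,2] = 0.
  T[0,:] = [+0.0000  -0.0131  -0.0458  +0.0784  -0.0741]
  T[1,:] = [-0.0721  +0.0000  -0.0216  +0.0577  -0.0601]
  T[2,:] = [-0.0697  -0.0312  +0.0000  -0.0264  +0.0841]
  T[3,:] = [+0.3333  -0.3182  +0.2121  +0.0000  -0.5909]
  T[4,:] = [-0.0705  -0.0204  -0.0668  -0.0538  +0.0000]
moduli |λ_i(T)| = 0.2101, 0.1695, 0.1695, 0.0743, 0.0743.
ρ(T) = max|λ| = 0.2101; 0.2101 < 1 ⇒ converges.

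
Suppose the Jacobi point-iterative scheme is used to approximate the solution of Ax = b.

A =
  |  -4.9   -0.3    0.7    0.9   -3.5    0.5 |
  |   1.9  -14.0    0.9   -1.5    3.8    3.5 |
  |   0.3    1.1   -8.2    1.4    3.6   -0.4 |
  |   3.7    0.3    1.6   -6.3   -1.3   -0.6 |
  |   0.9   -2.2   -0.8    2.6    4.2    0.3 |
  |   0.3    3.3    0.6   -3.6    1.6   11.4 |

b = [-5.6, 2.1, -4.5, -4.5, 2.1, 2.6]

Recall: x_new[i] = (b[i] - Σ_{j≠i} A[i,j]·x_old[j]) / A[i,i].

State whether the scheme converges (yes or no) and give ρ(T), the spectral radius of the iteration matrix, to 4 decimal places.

yes, ρ = 0.8585

Diagonal D = diag(-4.9, -14, -8.2, -6.3, 4.2, 11.4); L, U strict lower/upper.
Jacobi T = -D⁻¹(L+U): T[0,3] = -(0.9)/(-4.9) = +0.1837; T[0,0] = 0.
  T[0,:] = [+0.0000, -0.0612, +0.1429, +0.1837, -0.7143, +0.1020]
  T[1,:] = [+0.1357, +0.0000, +0.0643, -0.1071, +0.2714, +0.2500]
  T[2,:] = [+0.0366, +0.1341, +0.0000, +0.1707, +0.4390, -0.0488]
  T[3,:] = [+0.5873, +0.0476, +0.2540, +0.0000, -0.2063, -0.0952]
  T[4,:] = [-0.2143, +0.5238, +0.1905, -0.6190, +0.0000, -0.0714]
  T[5,:] = [-0.0263, -0.2895, -0.0526, +0.3158, -0.1404, +0.0000]
moduli |λ_i(T)| = 0.8585, 0.4863, 0.4863, 0.2537, 0.2239, 0.2239.
ρ(T) = max|λ| = 0.8585; 0.8585 < 1, so it converges for any x₀.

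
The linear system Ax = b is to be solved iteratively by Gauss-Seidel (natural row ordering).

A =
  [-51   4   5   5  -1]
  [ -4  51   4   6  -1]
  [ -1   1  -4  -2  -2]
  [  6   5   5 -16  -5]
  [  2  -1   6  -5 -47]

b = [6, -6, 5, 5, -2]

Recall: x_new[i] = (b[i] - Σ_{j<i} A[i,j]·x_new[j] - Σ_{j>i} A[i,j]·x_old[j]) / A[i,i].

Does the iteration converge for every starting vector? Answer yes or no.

Let D = diag(-51, 51, -4, -16, -47); L, U the strict triangles.
GS T = -(D+L)⁻¹U: row 0 first, T[0,3] = -(5)/(-51) = +0.0980; later rows by forward substitution.
  T[0,:] = [+0.0000 +0.0784 +0.0980 +0.0980 -0.0196]
  T[1,:] = [+0.0000 +0.0062 -0.0707 -0.1100 +0.0181]
  T[2,:] = [+0.0000 -0.0181 -0.0422 -0.5520 -0.4906]
  T[3,:] = [+0.0000 +0.0257 +0.0015 -0.1701 -0.4675]
  T[4,:] = [+0.0000 -0.0018 +0.0001 -0.0459 -0.0141]
moduli |λ_i(T)| = 0.2294, 0.0954, 0.0817, 0.0229, 0.0000.
ρ(T) = max|λ| = 0.2294; 0.2294 < 1, so it converges for any x₀.

yes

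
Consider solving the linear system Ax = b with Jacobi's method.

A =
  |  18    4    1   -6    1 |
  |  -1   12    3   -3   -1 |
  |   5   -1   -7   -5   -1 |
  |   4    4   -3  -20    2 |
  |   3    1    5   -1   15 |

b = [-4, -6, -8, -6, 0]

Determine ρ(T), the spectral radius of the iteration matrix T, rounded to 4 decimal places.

0.5806

Diagonal D = diag(18, 12, -7, -20, 15); L, U strict lower/upper.
T_J = -D⁻¹(L+U): T[4,0] = -(3)/(15) = -0.2000; T[4,4] = 0.
  T[0,:] = [+0.0000  -0.2222  -0.0556  +0.3333  -0.0556]
  T[1,:] = [+0.0833  +0.0000  -0.2500  +0.2500  +0.0833]
  T[2,:] = [+0.7143  -0.1429  +0.0000  -0.7143  -0.1429]
  T[3,:] = [+0.2000  +0.2000  -0.1500  +0.0000  +0.1000]
  T[4,:] = [-0.2000  -0.0667  -0.3333  +0.0667  +0.0000]
moduli |λ_i(T)| = 0.5806, 0.4452, 0.4452, 0.2075, 0.0565.
spectral radius ρ = 0.5806; 0.5806 < 1: convergent.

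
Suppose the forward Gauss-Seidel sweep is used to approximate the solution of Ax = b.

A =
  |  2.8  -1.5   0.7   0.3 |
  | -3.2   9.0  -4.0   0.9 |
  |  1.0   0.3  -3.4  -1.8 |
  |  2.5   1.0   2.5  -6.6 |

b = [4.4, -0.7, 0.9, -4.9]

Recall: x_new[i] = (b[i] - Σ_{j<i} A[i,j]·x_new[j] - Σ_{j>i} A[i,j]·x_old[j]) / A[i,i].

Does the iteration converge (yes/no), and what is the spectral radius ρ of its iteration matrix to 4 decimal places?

yes, ρ = 0.5125

A = D + L + U where D = diag(2.8, 9, -3.4, -6.6).
Gauss-Seidel: T = -(D+L)⁻¹U, row 0 first, T[0,3] = -(0.3)/(2.8) = -0.1071; later rows by forward substitution.
  T[0,:] = [+0.0000  +0.5357  -0.2500  -0.1071]
  T[1,:] = [+0.0000  +0.1905  +0.3556  -0.1381]
  T[2,:] = [+0.0000  +0.1744  -0.0422  -0.5731]
  T[3,:] = [+0.0000  +0.2978  -0.0568  -0.2786]
|roots of det(T-λI)|: 0.5125, 0.3052, 0.3052, 0.0000.
ρ = 0.5125; 0.5125 < 1: convergent.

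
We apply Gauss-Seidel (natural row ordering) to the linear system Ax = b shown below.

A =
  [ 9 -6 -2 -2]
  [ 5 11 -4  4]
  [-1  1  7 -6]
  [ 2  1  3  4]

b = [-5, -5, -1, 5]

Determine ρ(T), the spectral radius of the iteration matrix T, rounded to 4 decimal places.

0.9442

Write A = D+L+U with D = diag(9, 11, 7, 4).
GS T = -(D+L)⁻¹U: row 0 first, T[0,2] = -(-2)/(9) = +0.2222; later rows by forward substitution.
  T[0,:] = [+0.0000  +0.6667  +0.2222  +0.2222]
  T[1,:] = [+0.0000  -0.3030  +0.2626  -0.4646]
  T[2,:] = [+0.0000  +0.1385  -0.0058  +0.9553]
  T[3,:] = [+0.0000  -0.3615  -0.1724  -0.7114]
eigenvalue magnitudes: 0.9442, 0.3317, 0.3317, 0.0000.
ρ(T) = max|λ| = 0.9442; 0.9442 < 1 ⇒ converges.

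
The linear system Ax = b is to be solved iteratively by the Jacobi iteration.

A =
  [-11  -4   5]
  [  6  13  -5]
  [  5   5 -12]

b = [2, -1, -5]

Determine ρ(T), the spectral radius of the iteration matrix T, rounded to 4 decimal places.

0.8322

Write A = D+L+U with D = diag(-11, 13, -12).
Jacobi T = -D⁻¹(L+U): T[0,2] = -(5)/(-11) = +0.4545; T[0,0] = 0.
  T[0,:] = [+0.0000 -0.3636 +0.4545]
  T[1,:] = [-0.4615 +0.0000 +0.3846]
  T[2,:] = [+0.4167 +0.4167 +0.0000]
|λ(T)| sorted: 0.8322, 0.4184, 0.4184.
ρ(T) = max|λ| = 0.8322; 0.8322 < 1: convergent.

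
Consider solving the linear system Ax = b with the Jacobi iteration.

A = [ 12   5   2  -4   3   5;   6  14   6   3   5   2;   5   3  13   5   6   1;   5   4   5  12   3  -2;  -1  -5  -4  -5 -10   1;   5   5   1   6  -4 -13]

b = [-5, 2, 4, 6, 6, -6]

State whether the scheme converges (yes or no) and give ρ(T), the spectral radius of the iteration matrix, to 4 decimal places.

no, ρ = 1.2036

Let D = diag(12, 14, 13, 12, -10, -13); L, U the strict triangles.
Jacobi: T = -D⁻¹(L+U), T[1,0] = -(6)/(14) = -0.4286; T[1,1] = 0.
  T[0,:] = [+0.0000  -0.4167  -0.1667  +0.3333  -0.2500  -0.4167]
  T[1,:] = [-0.4286  +0.0000  -0.4286  -0.2143  -0.3571  -0.1429]
  T[2,:] = [-0.3846  -0.2308  +0.0000  -0.3846  -0.4615  -0.0769]
  T[3,:] = [-0.4167  -0.3333  -0.4167  +0.0000  -0.2500  +0.1667]
  T[4,:] = [-0.1000  -0.5000  -0.4000  -0.5000  +0.0000  +0.1000]
  T[5,:] = [+0.3846  +0.3846  +0.0769  +0.4615  -0.3077  +0.0000]
|roots of det(T-λI)|: 1.2036, 0.5223, 0.5223, 0.5069, 0.4546, 0.4546.
ρ(T) = max|λ| = 1.2036; 1.2036 > 1: divergent.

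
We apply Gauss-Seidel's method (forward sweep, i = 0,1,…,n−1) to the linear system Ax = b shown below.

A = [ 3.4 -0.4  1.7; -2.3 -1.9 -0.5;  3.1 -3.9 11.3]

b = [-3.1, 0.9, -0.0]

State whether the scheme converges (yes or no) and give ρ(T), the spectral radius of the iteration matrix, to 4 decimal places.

yes, ρ = 0.1645

Diagonal D = diag(3.4, -1.9, 11.3); L, U strict lower/upper.
Gauss-Seidel: T = -(D+L)⁻¹U, row 0 first, T[0,2] = -(1.7)/(3.4) = -0.5000; later rows by forward substitution.
  T[0,:] = [+0.0000 +0.1176 -0.5000]
  T[1,:] = [+0.0000 -0.1424 +0.3421]
  T[2,:] = [+0.0000 -0.0814 +0.2552]
|eigenvalues of T|: 0.1645, 0.0516, 0.0000.
spectral radius ρ = 0.1645; 0.1645 < 1 ⇒ converges.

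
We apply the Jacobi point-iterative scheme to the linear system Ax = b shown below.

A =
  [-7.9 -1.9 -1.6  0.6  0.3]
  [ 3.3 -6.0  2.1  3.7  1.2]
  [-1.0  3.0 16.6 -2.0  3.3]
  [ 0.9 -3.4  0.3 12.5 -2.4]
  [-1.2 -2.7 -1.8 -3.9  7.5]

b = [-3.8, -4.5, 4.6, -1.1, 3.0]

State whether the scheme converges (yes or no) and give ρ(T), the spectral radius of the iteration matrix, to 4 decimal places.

yes, ρ = 0.5795

Diagonal D = diag(-7.9, -6, 16.6, 12.5, 7.5); L, U strict lower/upper.
Jacobi T = -D⁻¹(L+U): T[1,2] = -(2.1)/(-6) = +0.3500; T[1,1] = 0.
  T[0,:] = [+0.0000, -0.2405, -0.2025, +0.0759, +0.0380]
  T[1,:] = [+0.5500, +0.0000, +0.3500, +0.6167, +0.2000]
  T[2,:] = [+0.0602, -0.1807, +0.0000, +0.1205, -0.1988]
  T[3,:] = [-0.0720, +0.2720, -0.0240, +0.0000, +0.1920]
  T[4,:] = [+0.1600, +0.3600, +0.2400, +0.5200, +0.0000]
moduli |λ_i(T)| = 0.5795, 0.4104, 0.4104, 0.2159, 0.0205.
ρ = 0.5795; 0.5795 < 1 ⇒ converges.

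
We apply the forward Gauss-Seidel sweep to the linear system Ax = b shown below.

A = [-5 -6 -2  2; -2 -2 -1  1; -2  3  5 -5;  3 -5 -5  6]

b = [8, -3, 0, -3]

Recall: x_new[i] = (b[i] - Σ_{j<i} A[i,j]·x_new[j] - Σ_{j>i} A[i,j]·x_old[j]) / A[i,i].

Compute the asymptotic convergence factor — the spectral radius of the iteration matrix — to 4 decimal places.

1.3110

Diagonal D = diag(-5, -2, 5, 6); L, U strict lower/upper.
Gauss-Seidel: T = -(D+L)⁻¹U, row 0 first, T[0,3] = -(2)/(-5) = +0.4000; later rows by forward substitution.
  T[0,:] = [+0.0000 -1.2000 -0.4000 +0.4000]
  T[1,:] = [+0.0000 +1.2000 -0.1000 +0.1000]
  T[2,:] = [+0.0000 -1.2000 -0.1000 +1.1000]
  T[3,:] = [+0.0000 +0.6000 +0.0333 +0.8000]
|roots of det(T-λI)|: 1.3110, 0.8562, 0.2673, 0.0000.
ρ = 1.3110; 1.3110 > 1 ⇒ diverges.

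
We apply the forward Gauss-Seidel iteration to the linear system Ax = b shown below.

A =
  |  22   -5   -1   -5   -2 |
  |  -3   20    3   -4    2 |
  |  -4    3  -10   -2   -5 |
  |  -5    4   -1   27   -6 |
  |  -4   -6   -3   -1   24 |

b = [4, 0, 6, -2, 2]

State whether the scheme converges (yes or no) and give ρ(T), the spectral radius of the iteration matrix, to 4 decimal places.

yes, ρ = 0.2400

Split A = D + L + U, D = diag(22, 20, -10, 27, 24).
T_GS = -(D+L)⁻¹U: row 0 first, T[0,2] = -(-1)/(22) = +0.0455; later rows by forward substitution.
  T[0,:] = [+0.0000 +0.2273 +0.0455 +0.2273 +0.0909]
  T[1,:] = [+0.0000 +0.0341 -0.1432 +0.2341 -0.0864]
  T[2,:] = [+0.0000 -0.0807 -0.0611 -0.2207 -0.5623]
  T[3,:] = [+0.0000 +0.0340 +0.0274 -0.0008 +0.2310]
  T[4,:] = [+0.0000 +0.0377 -0.0347 +0.0688 -0.0671]
|eigenvalues of T|: 0.2400, 0.1615, 0.1183, 0.0551, 0.0000.
ρ(T) = max|λ| = 0.2400; 0.2400 < 1 ⇒ converges.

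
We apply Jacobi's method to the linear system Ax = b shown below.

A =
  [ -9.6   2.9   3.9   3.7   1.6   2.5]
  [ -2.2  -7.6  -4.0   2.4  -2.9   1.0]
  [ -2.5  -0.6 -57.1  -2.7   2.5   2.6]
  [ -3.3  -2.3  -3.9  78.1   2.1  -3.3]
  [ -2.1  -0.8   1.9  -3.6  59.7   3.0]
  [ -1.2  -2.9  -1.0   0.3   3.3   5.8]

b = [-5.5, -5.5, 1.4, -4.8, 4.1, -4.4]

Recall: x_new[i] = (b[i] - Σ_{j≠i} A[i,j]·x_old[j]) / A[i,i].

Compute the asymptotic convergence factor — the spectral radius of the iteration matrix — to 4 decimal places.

0.3929

Write A = D+L+U with D = diag(-9.6, -7.6, -57.1, 78.1, 59.7, 5.8).
Jacobi: T = -D⁻¹(L+U), T[2,1] = -(-0.6)/(-57.1) = -0.0105; T[2,2] = 0.
  T[0,:] = [+0.0000, +0.3021, +0.4062, +0.3854, +0.1667, +0.2604]
  T[1,:] = [-0.2895, +0.0000, -0.5263, +0.3158, -0.3816, +0.1316]
  T[2,:] = [-0.0438, -0.0105, +0.0000, -0.0473, +0.0438, +0.0455]
  T[3,:] = [+0.0423, +0.0294, +0.0499, +0.0000, -0.0269, +0.0423]
  T[4,:] = [+0.0352, +0.0134, -0.0318, +0.0603, +0.0000, -0.0503]
  T[5,:] = [+0.2069, +0.5000, +0.1724, -0.0517, -0.5690, +0.0000]
|roots of det(T-λI)|: 0.3929, 0.2687, 0.2687, 0.1453, 0.1453, 0.0793.
spectral radius ρ = 0.3929; 0.3929 < 1 ⇒ converges.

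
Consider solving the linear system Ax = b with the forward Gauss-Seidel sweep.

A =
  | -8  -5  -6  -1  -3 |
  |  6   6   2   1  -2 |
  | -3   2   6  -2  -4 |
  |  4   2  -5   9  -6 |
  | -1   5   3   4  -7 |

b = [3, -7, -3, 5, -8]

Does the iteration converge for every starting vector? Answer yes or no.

no

Split A = D + L + U, D = diag(-8, 6, 6, 9, -7).
GS T = -(D+L)⁻¹U: row 0 first, T[0,3] = -(-1)/(-8) = -0.1250; later rows by forward substitution.
  T[0,:] = [+0.0000, -0.6250, -0.7500, -0.1250, -0.3750]
  T[1,:] = [+0.0000, +0.6250, +0.4167, -0.0417, +0.7083]
  T[2,:] = [+0.0000, -0.5208, -0.5139, +0.2847, +0.2431]
  T[3,:] = [+0.0000, -0.1505, -0.0448, +0.2230, +0.8110]
  T[4,:] = [+0.0000, +0.2265, +0.1590, +0.2375, +1.1271]
moduli |λ_i(T)| = 1.4457, 0.3588, 0.3010, 0.0424, 0.0000.
ρ = 1.4457; 1.4457 > 1, so it fails to converge.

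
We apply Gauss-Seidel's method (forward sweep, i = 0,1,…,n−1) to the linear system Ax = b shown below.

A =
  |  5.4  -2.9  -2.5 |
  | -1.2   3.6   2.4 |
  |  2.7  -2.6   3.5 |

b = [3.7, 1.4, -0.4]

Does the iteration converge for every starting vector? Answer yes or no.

yes

A = D + L + U where D = diag(5.4, 3.6, 3.5).
T_GS = -(D+L)⁻¹U: row 0 first, T[0,2] = -(-2.5)/(5.4) = +0.4630; later rows by forward substitution.
  T[0,:] = [+0.0000, +0.5370, +0.4630]
  T[1,:] = [+0.0000, +0.1790, -0.5123]
  T[2,:] = [+0.0000, -0.2813, -0.7377]
|roots of det(T-λI)|: 0.8745, 0.3158, 0.0000.
ρ(T) = max|λ| = 0.8745; 0.8745 < 1 ⇒ converges.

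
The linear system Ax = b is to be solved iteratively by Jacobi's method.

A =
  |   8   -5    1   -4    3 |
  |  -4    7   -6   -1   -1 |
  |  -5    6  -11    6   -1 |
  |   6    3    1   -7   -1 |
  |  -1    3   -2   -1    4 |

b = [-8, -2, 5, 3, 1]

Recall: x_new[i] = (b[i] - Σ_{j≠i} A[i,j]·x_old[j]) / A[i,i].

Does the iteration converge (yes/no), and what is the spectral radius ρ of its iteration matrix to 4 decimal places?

Write A = D+L+U with D = diag(8, 7, -11, -7, 4).
Jacobi: T = -D⁻¹(L+U), T[1,4] = -(-1)/(7) = +0.1429; T[1,1] = 0.
  T[0,:] = [+0.0000, +0.6250, -0.1250, +0.5000, -0.3750]
  T[1,:] = [+0.5714, +0.0000, +0.8571, +0.1429, +0.1429]
  T[2,:] = [-0.4545, +0.5455, +0.0000, +0.5455, -0.0909]
  T[3,:] = [+0.8571, +0.4286, +0.1429, +0.0000, -0.1429]
  T[4,:] = [+0.2500, -0.7500, +0.5000, +0.2500, +0.0000]
moduli |λ_i(T)| = 1.1913, 0.8220, 0.5907, 0.2814, 0.2814.
ρ = 1.1913; 1.1913 > 1 ⇒ diverges.

no, ρ = 1.1913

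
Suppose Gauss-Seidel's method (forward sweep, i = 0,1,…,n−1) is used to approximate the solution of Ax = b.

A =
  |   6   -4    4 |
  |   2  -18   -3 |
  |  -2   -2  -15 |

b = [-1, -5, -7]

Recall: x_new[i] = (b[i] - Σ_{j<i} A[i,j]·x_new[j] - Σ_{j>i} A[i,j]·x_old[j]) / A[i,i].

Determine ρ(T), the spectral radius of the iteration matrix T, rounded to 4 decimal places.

0.2535

A = D + L + U where D = diag(6, -18, -15).
T_GS = -(D+L)⁻¹U: row 0 first, T[0,2] = -(4)/(6) = -0.6667; later rows by forward substitution.
  T[0,:] = [+0.0000 +0.6667 -0.6667]
  T[1,:] = [+0.0000 +0.0741 -0.2407]
  T[2,:] = [+0.0000 -0.0988 +0.1210]
|λ(T)| sorted: 0.2535, 0.0584, 0.0000.
ρ(T) = max|λ| = 0.2535; 0.2535 < 1: convergent.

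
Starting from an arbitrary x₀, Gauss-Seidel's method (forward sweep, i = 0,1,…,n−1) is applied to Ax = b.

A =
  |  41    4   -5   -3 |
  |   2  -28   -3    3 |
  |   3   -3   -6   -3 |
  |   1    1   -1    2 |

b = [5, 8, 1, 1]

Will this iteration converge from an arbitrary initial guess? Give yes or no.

A = D + L + U where D = diag(41, -28, -6, 2).
T_GS = -(D+L)⁻¹U: row 0 first, T[0,3] = -(-3)/(41) = +0.0732; later rows by forward substitution.
  T[0,:] = [+0.0000, -0.0976, +0.1220, +0.0732]
  T[1,:] = [+0.0000, -0.0070, -0.0984, +0.1124]
  T[2,:] = [+0.0000, -0.0453, +0.1102, -0.5196]
  T[3,:] = [+0.0000, +0.0296, +0.0433, -0.3526]
eigenvalue magnitudes: 0.2953, 0.1198, 0.0738, 0.0000.
ρ = 0.2953; 0.2953 < 1, so it converges for any x₀.

yes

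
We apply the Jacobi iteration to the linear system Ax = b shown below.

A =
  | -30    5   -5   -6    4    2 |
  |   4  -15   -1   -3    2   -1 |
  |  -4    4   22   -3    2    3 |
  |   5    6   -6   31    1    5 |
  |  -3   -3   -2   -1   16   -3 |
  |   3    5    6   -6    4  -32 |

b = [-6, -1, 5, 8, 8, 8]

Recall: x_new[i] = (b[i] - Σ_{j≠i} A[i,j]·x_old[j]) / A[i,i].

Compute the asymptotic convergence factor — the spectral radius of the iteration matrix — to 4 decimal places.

0.5747

A = D + L + U where D = diag(-30, -15, 22, 31, 16, -32).
T_J = -D⁻¹(L+U): T[1,3] = -(-3)/(-15) = -0.2000; T[1,1] = 0.
  T[0,:] = [+0.0000  +0.1667  -0.1667  -0.2000  +0.1333  +0.0667]
  T[1,:] = [+0.2667  +0.0000  -0.0667  -0.2000  +0.1333  -0.0667]
  T[2,:] = [+0.1818  -0.1818  +0.0000  +0.1364  -0.0909  -0.1364]
  T[3,:] = [-0.1613  -0.1935  +0.1935  +0.0000  -0.0323  -0.1613]
  T[4,:] = [+0.1875  +0.1875  +0.1250  +0.0625  +0.0000  +0.1875]
  T[5,:] = [+0.0938  +0.1562  +0.1875  -0.1875  +0.1250  +0.0000]
|eigenvalues of T|: 0.5747, 0.3332, 0.2346, 0.2346, 0.0576, 0.0003.
ρ(T) = max|λ| = 0.5747; 0.5747 < 1: convergent.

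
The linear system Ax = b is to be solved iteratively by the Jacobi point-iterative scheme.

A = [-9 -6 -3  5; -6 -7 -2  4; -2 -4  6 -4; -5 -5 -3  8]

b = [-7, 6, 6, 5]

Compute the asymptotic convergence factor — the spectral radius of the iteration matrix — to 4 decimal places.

Split A = D + L + U, D = diag(-9, -7, 6, 8).
Jacobi: T = -D⁻¹(L+U), T[1,3] = -(4)/(-7) = +0.5714; T[1,1] = 0.
  T[0,:] = [+0.0000, -0.6667, -0.3333, +0.5556]
  T[1,:] = [-0.8571, +0.0000, -0.2857, +0.5714]
  T[2,:] = [+0.3333, +0.6667, +0.0000, +0.6667]
  T[3,:] = [+0.6250, +0.6250, +0.3750, +0.0000]
|λ(T)| sorted: 1.1900, 0.7848, 0.6114, 0.2062.
spectral radius ρ = 1.1900; 1.1900 > 1, so it fails to converge.

1.1900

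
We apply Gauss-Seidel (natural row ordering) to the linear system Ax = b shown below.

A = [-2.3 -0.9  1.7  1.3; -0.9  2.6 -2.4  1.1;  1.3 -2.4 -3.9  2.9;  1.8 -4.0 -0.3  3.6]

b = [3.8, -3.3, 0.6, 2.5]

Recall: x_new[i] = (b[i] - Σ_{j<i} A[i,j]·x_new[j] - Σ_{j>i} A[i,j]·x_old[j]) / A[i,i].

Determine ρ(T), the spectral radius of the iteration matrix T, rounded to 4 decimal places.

1.3941

A = D + L + U where D = diag(-2.3, 2.6, -3.9, 3.6).
Gauss-Seidel: T = -(D+L)⁻¹U, row 0 first, T[0,2] = -(1.7)/(-2.3) = +0.7391; later rows by forward substitution.
  T[0,:] = [+0.0000, -0.3913, +0.7391, +0.5652]
  T[1,:] = [+0.0000, -0.1355, +1.1789, -0.2274]
  T[2,:] = [+0.0000, -0.0471, -0.4791, +1.0719]
  T[3,:] = [+0.0000, +0.0412, +0.9004, -0.4460]
|roots of det(T-λI)|: 1.3941, 0.5191, 0.1856, 0.0000.
ρ = 1.3941; 1.3941 > 1: divergent.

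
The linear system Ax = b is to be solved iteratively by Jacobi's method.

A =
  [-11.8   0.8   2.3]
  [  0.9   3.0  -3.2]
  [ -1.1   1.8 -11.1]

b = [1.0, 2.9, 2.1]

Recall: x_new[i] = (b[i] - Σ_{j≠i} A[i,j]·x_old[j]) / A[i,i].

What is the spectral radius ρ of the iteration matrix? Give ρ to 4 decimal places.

Split A = D + L + U, D = diag(-11.8, 3, -11.1).
T_J = -D⁻¹(L+U): T[1,2] = -(-3.2)/(3) = +1.0667; T[1,1] = 0.
  T[0,:] = [+0.0000, +0.0678, +0.1949]
  T[1,:] = [-0.3000, +0.0000, +1.0667]
  T[2,:] = [-0.0991, +0.1622, +0.0000]
eigenvalue magnitudes: 0.4163, 0.2659, 0.1504.
ρ = 0.4163; 0.4163 < 1, so it converges for any x₀.

0.4163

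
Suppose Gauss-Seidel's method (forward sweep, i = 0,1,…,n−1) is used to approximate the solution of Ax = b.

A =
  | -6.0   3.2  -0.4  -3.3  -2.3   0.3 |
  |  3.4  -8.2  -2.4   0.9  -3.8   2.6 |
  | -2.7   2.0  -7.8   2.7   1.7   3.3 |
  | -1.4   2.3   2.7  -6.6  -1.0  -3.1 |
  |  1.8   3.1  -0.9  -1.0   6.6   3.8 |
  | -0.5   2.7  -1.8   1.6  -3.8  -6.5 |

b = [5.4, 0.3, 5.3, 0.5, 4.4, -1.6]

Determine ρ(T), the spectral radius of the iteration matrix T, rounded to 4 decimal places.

Write A = D+L+U with D = diag(-6, -8.2, -7.8, -6.6, 6.6, -6.5).
T_GS = -(D+L)⁻¹U: row 0 first, T[0,3] = -(-3.3)/(-6) = -0.5500; later rows by forward substitution.
  T[0,:] = [+0.0000  +0.5333  -0.0667  -0.5500  -0.3833  +0.0500]
  T[1,:] = [+0.0000  +0.2211  -0.3203  -0.1183  -0.6224  +0.3378]
  T[2,:] = [+0.0000  -0.1279  -0.0591  +0.5062  +0.1911  +0.4924]
  T[3,:] = [+0.0000  -0.0884  -0.1216  +0.2825  -0.2089  -0.1612]
  T[4,:] = [+0.0000  -0.2802  +0.1422  +0.3174  +0.3913  -0.7053]
  T[5,:] = [+0.0000  +0.2283  -0.2246  -0.2630  -0.5621  +0.3728]
|eigenvalues of T|: 1.2383, 0.2388, 0.2388, 0.1443, 0.0356, 0.0000.
ρ(T) = max|λ| = 1.2383; 1.2383 > 1, so it fails to converge.

1.2383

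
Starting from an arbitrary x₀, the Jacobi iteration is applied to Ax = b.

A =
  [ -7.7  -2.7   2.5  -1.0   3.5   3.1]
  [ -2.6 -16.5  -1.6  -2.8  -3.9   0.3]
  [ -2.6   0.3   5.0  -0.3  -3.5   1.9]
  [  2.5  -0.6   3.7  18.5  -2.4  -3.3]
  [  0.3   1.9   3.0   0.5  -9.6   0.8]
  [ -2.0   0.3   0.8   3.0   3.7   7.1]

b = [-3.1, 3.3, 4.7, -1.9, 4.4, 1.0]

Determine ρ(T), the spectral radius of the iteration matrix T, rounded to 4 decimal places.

Split A = D + L + U, D = diag(-7.7, -16.5, 5, 18.5, -9.6, 7.1).
T_J = -D⁻¹(L+U): T[2,0] = -(-2.6)/(5) = +0.5200; T[2,2] = 0.
  T[0,:] = [+0.0000  -0.3506  +0.3247  -0.1299  +0.4545  +0.4026]
  T[1,:] = [-0.1576  +0.0000  -0.0970  -0.1697  -0.2364  +0.0182]
  T[2,:] = [+0.5200  -0.0600  +0.0000  +0.0600  +0.7000  -0.3800]
  T[3,:] = [-0.1351  +0.0324  -0.2000  +0.0000  +0.1297  +0.1784]
  T[4,:] = [+0.0312  +0.1979  +0.3125  +0.0521  +0.0000  +0.0833]
  T[5,:] = [+0.2817  -0.0423  -0.1127  -0.4225  -0.5211  +0.0000]
|roots of det(T-λI)|: 0.7253, 0.5381, 0.5381, 0.3112, 0.3112, 0.2429.
spectral radius ρ = 0.7253; 0.7253 < 1, so it converges for any x₀.

0.7253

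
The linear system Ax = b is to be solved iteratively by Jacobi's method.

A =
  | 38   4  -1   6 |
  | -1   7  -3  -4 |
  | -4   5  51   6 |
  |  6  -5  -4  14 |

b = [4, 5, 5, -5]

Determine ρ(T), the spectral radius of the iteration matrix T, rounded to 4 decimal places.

0.4686

Diagonal D = diag(38, 7, 51, 14); L, U strict lower/upper.
Jacobi: T = -D⁻¹(L+U), T[3,0] = -(6)/(14) = -0.4286; T[3,3] = 0.
  T[0,:] = [+0.0000 -0.1053 +0.0263 -0.1579]
  T[1,:] = [+0.1429 +0.0000 +0.4286 +0.5714]
  T[2,:] = [+0.0784 -0.0980 +0.0000 -0.1176]
  T[3,:] = [-0.4286 +0.3571 +0.2857 +0.0000]
moduli |λ_i(T)| = 0.4686, 0.2736, 0.2736, 0.0711.
ρ(T) = max|λ| = 0.4686; 0.4686 < 1: convergent.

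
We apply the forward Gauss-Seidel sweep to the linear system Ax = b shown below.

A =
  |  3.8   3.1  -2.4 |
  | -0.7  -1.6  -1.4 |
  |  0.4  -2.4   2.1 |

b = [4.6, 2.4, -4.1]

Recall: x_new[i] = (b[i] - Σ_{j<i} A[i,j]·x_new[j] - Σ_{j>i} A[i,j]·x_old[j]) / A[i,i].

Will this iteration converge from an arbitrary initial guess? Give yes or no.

yes

Let D = diag(3.8, -1.6, 2.1); L, U the strict triangles.
GS T = -(D+L)⁻¹U: row 0 first, T[0,1] = -(3.1)/(3.8) = -0.8158; later rows by forward substitution.
  T[0,:] = [+0.0000  -0.8158  +0.6316]
  T[1,:] = [+0.0000  +0.3569  -1.1513]
  T[2,:] = [+0.0000  +0.5633  -1.4361]
|roots of det(T-λI)|: 0.9335, 0.1456, 0.0000.
spectral radius ρ = 0.9335; 0.9335 < 1: convergent.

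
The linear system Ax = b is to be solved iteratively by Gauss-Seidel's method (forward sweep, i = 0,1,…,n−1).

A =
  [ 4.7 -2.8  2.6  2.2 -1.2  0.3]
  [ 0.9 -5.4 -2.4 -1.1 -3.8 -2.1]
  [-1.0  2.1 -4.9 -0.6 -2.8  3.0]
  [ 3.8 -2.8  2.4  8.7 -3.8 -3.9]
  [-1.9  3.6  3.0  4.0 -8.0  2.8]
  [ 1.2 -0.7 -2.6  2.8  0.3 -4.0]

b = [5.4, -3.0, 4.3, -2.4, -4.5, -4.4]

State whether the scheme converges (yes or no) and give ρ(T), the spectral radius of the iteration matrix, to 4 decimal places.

no, ρ = 1.2368

Write A = D+L+U with D = diag(4.7, -5.4, -4.9, 8.7, -8, -4).
T_GS = -(D+L)⁻¹U: row 0 first, T[0,1] = -(-2.8)/(4.7) = +0.5957; later rows by forward substitution.
  T[0,:] = [+0.0000, +0.5957, -0.5532, -0.4681, +0.2553, -0.0638]
  T[1,:] = [+0.0000, +0.0993, -0.5366, -0.2817, -0.6612, -0.3995]
  T[2,:] = [+0.0000, -0.0790, -0.1171, -0.1477, -0.9069, +0.4540]
  T[3,:] = [+0.0000, -0.2065, +0.1012, +0.1545, +0.3627, +0.2223]
  T[4,:] = [+0.0000, -0.2297, -0.1034, +0.0063, -0.5169, +0.4668]
  T[5,:] = [+0.0000, +0.0510, +0.0672, +0.1135, +0.9969, -0.0537]
moduli |λ_i(T)| = 1.2368, 0.7282, 0.2098, 0.2098, 0.0375, 0.0000.
ρ = 1.2368; 1.2368 > 1 ⇒ diverges.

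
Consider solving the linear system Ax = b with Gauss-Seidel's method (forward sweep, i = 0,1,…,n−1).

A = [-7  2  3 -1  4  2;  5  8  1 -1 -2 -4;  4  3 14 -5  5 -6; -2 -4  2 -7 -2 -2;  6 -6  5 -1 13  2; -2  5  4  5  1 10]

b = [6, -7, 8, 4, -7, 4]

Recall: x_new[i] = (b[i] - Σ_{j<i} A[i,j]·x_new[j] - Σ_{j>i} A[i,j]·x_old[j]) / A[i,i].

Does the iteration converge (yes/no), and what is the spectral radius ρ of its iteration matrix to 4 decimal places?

Write A = D+L+U with D = diag(-7, 8, 14, -7, 13, 10).
T_GS = -(D+L)⁻¹U: row 0 first, T[0,1] = -(2)/(-7) = +0.2857; later rows by forward substitution.
  T[0,:] = [+0.0000 +0.2857 +0.4286 -0.1429 +0.5714 +0.2857]
  T[1,:] = [+0.0000 -0.1786 -0.3929 +0.2143 -0.1071 +0.3214]
  T[2,:] = [+0.0000 -0.0434 -0.0383 +0.3520 -0.4974 +0.2781]
  T[3,:] = [+0.0000 +0.0080 +0.0911 +0.0190 -0.5299 -0.4716]
  T[4,:] = [+0.0000 -0.1970 -0.3574 +0.0309 -0.1626 -0.2806]
  T[5,:] = [+0.0000 +0.1795 +0.2876 -0.2891 +0.6480 +0.0490]
moduli |λ_i(T)| = 0.8222, 0.2504, 0.2504, 0.0972, 0.0224, 0.0000.
ρ = 0.8222; 0.8222 < 1, so it converges for any x₀.

yes, ρ = 0.8222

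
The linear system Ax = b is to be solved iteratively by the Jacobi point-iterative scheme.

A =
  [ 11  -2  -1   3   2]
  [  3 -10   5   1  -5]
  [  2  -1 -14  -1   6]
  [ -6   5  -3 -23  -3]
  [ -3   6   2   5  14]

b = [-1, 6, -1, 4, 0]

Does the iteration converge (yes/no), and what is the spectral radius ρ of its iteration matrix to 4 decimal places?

yes, ρ = 0.5500

Write A = D+L+U with D = diag(11, -10, -14, -23, 14).
Jacobi: T = -D⁻¹(L+U), T[4,1] = -(6)/(14) = -0.4286; T[4,4] = 0.
  T[0,:] = [+0.0000, +0.1818, +0.0909, -0.2727, -0.1818]
  T[1,:] = [+0.3000, +0.0000, +0.5000, +0.1000, -0.5000]
  T[2,:] = [+0.1429, -0.0714, +0.0000, -0.0714, +0.4286]
  T[3,:] = [-0.2609, +0.2174, -0.1304, +0.0000, -0.1304]
  T[4,:] = [+0.2143, -0.4286, -0.1429, -0.3571, +0.0000]
moduli |λ_i(T)| = 0.5500, 0.4084, 0.4084, 0.2066, 0.0035.
ρ = 0.5500; 0.5500 < 1 ⇒ converges.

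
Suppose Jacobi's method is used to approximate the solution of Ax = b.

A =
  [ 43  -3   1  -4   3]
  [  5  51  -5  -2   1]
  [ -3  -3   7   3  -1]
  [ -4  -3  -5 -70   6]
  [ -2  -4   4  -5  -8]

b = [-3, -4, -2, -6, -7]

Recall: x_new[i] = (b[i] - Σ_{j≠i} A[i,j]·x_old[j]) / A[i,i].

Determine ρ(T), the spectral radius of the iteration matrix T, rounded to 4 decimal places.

A = D + L + U where D = diag(43, 51, 7, -70, -8).
Jacobi: T = -D⁻¹(L+U), T[1,4] = -(1)/(51) = -0.0196; T[1,1] = 0.
  T[0,:] = [+0.0000 +0.0698 -0.0233 +0.0930 -0.0698]
  T[1,:] = [-0.0980 +0.0000 +0.0980 +0.0392 -0.0196]
  T[2,:] = [+0.4286 +0.4286 +0.0000 -0.4286 +0.1429]
  T[3,:] = [-0.0571 -0.0429 -0.0714 +0.0000 +0.0857]
  T[4,:] = [-0.2500 -0.5000 +0.5000 -0.6250 +0.0000]
moduli |λ_i(T)| = 0.4662, 0.2839, 0.2839, 0.2140, 0.0384.
ρ(T) = max|λ| = 0.4662; 0.4662 < 1: convergent.

0.4662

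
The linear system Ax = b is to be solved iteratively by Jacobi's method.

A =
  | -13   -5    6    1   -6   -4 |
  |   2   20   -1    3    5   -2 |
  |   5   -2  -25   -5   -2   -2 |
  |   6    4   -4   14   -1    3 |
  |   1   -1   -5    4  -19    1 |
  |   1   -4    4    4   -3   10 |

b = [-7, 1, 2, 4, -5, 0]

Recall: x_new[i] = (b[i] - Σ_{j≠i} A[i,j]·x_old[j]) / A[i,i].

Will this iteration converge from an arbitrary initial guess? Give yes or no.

Split A = D + L + U, D = diag(-13, 20, -25, 14, -19, 10).
T_J = -D⁻¹(L+U): T[3,0] = -(6)/(14) = -0.4286; T[3,3] = 0.
  T[0,:] = [+0.0000, -0.3846, +0.4615, +0.0769, -0.4615, -0.3077]
  T[1,:] = [-0.1000, +0.0000, +0.0500, -0.1500, -0.2500, +0.1000]
  T[2,:] = [+0.2000, -0.0800, +0.0000, -0.2000, -0.0800, -0.0800]
  T[3,:] = [-0.4286, -0.2857, +0.2857, +0.0000, +0.0714, -0.2143]
  T[4,:] = [+0.0526, -0.0526, -0.2632, +0.2105, +0.0000, +0.0526]
  T[5,:] = [-0.1000, +0.4000, -0.4000, -0.4000, +0.3000, +0.0000]
moduli |λ_i(T)| = 0.5679, 0.4371, 0.3518, 0.3518, 0.3257, 0.2541.
spectral radius ρ = 0.5679; 0.5679 < 1 ⇒ converges.

yes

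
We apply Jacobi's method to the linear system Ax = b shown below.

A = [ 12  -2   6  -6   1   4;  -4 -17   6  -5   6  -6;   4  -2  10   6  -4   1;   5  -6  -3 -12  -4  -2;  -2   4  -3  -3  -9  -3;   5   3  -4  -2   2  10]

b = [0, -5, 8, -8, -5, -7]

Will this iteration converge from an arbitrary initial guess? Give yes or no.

Write A = D+L+U with D = diag(12, -17, 10, -12, -9, 10).
T_J = -D⁻¹(L+U): T[0,2] = -(6)/(12) = -0.5000; T[0,0] = 0.
  T[0,:] = [+0.0000 +0.1667 -0.5000 +0.5000 -0.0833 -0.3333]
  T[1,:] = [-0.2353 +0.0000 +0.3529 -0.2941 +0.3529 -0.3529]
  T[2,:] = [-0.4000 +0.2000 +0.0000 -0.6000 +0.4000 -0.1000]
  T[3,:] = [+0.4167 -0.5000 -0.2500 +0.0000 -0.3333 -0.1667]
  T[4,:] = [-0.2222 +0.4444 -0.3333 -0.3333 +0.0000 -0.3333]
  T[5,:] = [-0.5000 -0.3000 +0.4000 +0.2000 -0.2000 +0.0000]
eigenvalue magnitudes: 1.1704, 0.6141, 0.5906, 0.5906, 0.4173, 0.4173.
ρ(T) = max|λ| = 1.1704; 1.1704 > 1 ⇒ diverges.

no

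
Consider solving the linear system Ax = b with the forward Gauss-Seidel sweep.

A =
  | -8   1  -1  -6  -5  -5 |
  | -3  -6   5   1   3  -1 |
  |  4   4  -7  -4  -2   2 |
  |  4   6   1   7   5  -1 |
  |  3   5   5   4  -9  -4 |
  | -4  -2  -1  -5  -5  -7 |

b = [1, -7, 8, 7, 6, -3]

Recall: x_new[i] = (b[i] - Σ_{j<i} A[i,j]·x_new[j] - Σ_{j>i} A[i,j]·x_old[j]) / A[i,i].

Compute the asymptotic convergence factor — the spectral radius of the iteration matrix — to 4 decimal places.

1.1848

Diagonal D = diag(-8, -6, -7, 7, -9, -7); L, U strict lower/upper.
T_GS = -(D+L)⁻¹U: row 0 first, T[0,4] = -(-5)/(-8) = -0.6250; later rows by forward substitution.
  T[0,:] = [+0.0000  +0.1250  -0.1250  -0.7500  -0.6250  -0.6250]
  T[1,:] = [+0.0000  -0.0625  +0.8958  +0.5417  +0.8125  +0.1458]
  T[2,:] = [+0.0000  +0.0357  +0.4405  -0.6905  -0.1786  +0.0119]
  T[3,:] = [+0.0000  -0.0230  -0.7594  +0.0629  -1.0281  +0.3733]
  T[4,:] = [+0.0000  +0.0166  +0.3632  -0.3047  -0.3131  -0.3992]
  T[5,:] = [+0.0000  -0.0541  +0.0355  +0.5451  +1.1085  +0.3323]
eigenvalue magnitudes: 1.1848, 0.5708, 0.5708, 0.1673, 0.1673, 0.0000.
ρ = 1.1848; 1.1848 > 1, so it fails to converge.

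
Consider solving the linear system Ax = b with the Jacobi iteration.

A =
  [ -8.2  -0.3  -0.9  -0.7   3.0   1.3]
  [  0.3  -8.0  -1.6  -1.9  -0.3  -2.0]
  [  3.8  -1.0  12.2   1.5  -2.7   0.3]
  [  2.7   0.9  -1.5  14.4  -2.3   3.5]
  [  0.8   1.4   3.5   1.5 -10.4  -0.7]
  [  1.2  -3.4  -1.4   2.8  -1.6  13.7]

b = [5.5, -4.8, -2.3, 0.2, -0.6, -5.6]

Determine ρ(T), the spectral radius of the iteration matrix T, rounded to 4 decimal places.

Split A = D + L + U, D = diag(-8.2, -8, 12.2, 14.4, -10.4, 13.7).
T_J = -D⁻¹(L+U): T[0,4] = -(3)/(-8.2) = +0.3659; T[0,0] = 0.
  T[0,:] = [+0.0000, -0.0366, -0.1098, -0.0854, +0.3659, +0.1585]
  T[1,:] = [+0.0375, +0.0000, -0.2000, -0.2375, -0.0375, -0.2500]
  T[2,:] = [-0.3115, +0.0820, +0.0000, -0.1230, +0.2213, -0.0246]
  T[3,:] = [-0.1875, -0.0625, +0.1042, +0.0000, +0.1597, -0.2431]
  T[4,:] = [+0.0769, +0.1346, +0.3365, +0.1442, +0.0000, -0.0673]
  T[5,:] = [-0.0876, +0.2482, +0.1022, -0.2044, +0.1168, +0.0000]
|λ(T)| sorted: 0.5481, 0.3207, 0.3207, 0.2692, 0.1864, 0.0778.
ρ(T) = max|λ| = 0.5481; 0.5481 < 1 ⇒ converges.

0.5481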